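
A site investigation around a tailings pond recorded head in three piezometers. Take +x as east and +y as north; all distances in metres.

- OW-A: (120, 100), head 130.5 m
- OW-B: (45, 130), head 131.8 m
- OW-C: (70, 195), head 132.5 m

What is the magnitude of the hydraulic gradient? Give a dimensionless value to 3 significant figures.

0.0189

Taking OW-A as reference: OW-B−OW-A = (-75, 30, +1.3); OW-C−OW-A = (-50, 95, +2.0).
Determinant of the coordinate differences = (-75)·95 − (-50)·30 = -5625.
∂h/∂x = [(+1.3)·95 − (+2.0)·30] / -5625 = -0.01129
∂h/∂y = [(-75)·(+2.0) − (-50)·(+1.3)] / -5625 = +0.01511
|∇h| = √(-0.01129² + 0.01511²) = 0.01886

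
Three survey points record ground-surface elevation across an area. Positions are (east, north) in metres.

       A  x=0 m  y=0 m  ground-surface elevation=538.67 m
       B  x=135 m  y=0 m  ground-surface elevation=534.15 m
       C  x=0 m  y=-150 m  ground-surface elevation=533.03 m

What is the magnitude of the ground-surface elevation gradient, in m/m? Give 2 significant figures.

0.050 m/m

∂z/∂x = (534.15 − 538.67) / (135 − 0) = -0.03348
∂z/∂y = (533.03 − 538.67) / (-150 − 0) = +0.03760
|∇f| = √(-0.03348² + 0.03760²) = 0.05035 m/m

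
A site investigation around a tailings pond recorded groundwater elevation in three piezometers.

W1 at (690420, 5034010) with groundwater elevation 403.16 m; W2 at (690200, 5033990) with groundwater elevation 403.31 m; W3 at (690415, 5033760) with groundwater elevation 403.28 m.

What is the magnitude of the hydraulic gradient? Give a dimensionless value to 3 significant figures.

With h = a·x + b·y + c and W1 as origin, the differences give:
  (-220)·a + (-20)·b = +0.15
  (-5)·a + (-250)·b = +0.12
Eliminate b (×(-250) and ×(-20), subtract): 54900·a = -35.100 → a = ∂h/∂x = -0.0006393
Back-substitute: b = ∂h/∂y = -0.0004672.
|∇h| = √(-0.0006393² + -0.0004672²) = 0.0007918

0.000792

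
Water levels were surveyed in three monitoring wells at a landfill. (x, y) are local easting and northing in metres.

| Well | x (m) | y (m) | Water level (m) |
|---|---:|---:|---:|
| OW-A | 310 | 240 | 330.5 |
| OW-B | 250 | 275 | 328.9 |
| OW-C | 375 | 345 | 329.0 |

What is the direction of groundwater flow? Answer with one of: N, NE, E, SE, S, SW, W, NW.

Differences from OW-A: to OW-B (Δx, Δy, Δh) = (-60, 35, -1.6); to OW-C = (65, 105, -1.5).
Solve a·Δx + b·Δy = Δh: det = (-60)·105 − 65·35 = -8575.
∂h/∂x = [(-1.6)·105 − (-1.5)·35] / -8575 = +0.01347
∂h/∂y = [(-60)·(-1.5) − 65·(-1.6)] / -8575 = -0.02262
Flow = −∇h = (-0.01347 east, +0.02262 north), which points northwest.

NW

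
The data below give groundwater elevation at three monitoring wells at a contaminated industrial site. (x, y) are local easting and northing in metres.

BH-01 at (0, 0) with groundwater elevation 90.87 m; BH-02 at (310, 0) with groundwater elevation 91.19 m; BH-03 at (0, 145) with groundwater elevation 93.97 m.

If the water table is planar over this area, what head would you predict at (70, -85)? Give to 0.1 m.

89.1 m

∂h/∂x = (91.19 − 90.87) / (310 − 0) = +0.001032
∂h/∂y = (93.97 − 90.87) / (145 − 0) = +0.02138
h(70, -85) = 90.87 + (+0.001032)·(70) + (+0.02138)·(-85) = 90.87 +0.072 -1.817 = 89.125 m.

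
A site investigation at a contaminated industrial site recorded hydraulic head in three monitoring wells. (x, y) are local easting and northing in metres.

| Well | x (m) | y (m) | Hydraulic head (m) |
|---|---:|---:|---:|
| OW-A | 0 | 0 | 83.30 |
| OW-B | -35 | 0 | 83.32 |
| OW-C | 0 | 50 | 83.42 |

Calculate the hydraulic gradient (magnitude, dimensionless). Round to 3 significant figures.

0.00247

∂h/∂x = (83.32 − 83.30) / (-35 − 0) = -0.0005714
∂h/∂y = (83.42 − 83.30) / (50 − 0) = +0.002400
|∇h| = √(-0.0005714² + 0.002400²) = 0.002467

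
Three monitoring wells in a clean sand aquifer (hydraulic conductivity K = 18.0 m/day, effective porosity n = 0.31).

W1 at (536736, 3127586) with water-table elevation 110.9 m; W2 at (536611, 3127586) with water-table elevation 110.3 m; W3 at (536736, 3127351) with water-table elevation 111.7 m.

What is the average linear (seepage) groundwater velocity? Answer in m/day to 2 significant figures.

0.34 m/day

∂h/∂x = (110.3 − 110.9) / (536611 − 536736) = +0.004800
∂h/∂y = (111.7 − 110.9) / (3127351 − 3127586) = -0.003404
|∇h| = √(0.004800² + -0.003404²) = 0.005884
Seepage velocity v = K·i/n = 18.0 × 0.005884 / 0.31 = 0.3417 m/day.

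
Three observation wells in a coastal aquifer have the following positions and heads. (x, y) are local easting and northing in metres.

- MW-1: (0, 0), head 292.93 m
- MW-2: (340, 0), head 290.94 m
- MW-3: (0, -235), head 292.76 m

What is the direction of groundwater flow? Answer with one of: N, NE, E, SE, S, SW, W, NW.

∂h/∂x = (290.94 − 292.93) / (340 − 0) = -0.005853
∂h/∂y = (292.76 − 292.93) / (-235 − 0) = +0.0007234
Flow = −∇h = (+0.005853 east, -0.0007234 north), which points east.

E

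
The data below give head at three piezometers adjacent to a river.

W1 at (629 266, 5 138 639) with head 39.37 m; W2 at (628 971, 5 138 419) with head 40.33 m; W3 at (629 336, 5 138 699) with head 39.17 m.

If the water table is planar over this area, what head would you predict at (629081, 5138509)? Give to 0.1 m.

40.0 m

With h = a·x + b·y + c and W1 as origin, the differences give:
  (-295)·a + (-220)·b = +0.96
  70·a + 60·b = -0.20
Eliminate b (×60 and ×(-220), subtract): -2300·a = 13.600 → a = ∂h/∂x = -0.005913
Back-substitute: b = ∂h/∂y = +0.003565.
h(629081, 5138509) = 39.37 + (-0.005913)·(-185) + (+0.003565)·(-130) = 39.37 +1.094 -0.463 = 40.000 m.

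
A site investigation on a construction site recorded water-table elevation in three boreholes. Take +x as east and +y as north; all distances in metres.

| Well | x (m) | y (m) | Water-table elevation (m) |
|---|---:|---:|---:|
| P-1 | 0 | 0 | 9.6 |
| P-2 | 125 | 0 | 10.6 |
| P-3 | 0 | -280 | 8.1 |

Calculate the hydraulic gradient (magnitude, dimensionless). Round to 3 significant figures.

∂h/∂x = (10.6 − 9.6) / (125 − 0) = +0.008000
∂h/∂y = (8.1 − 9.6) / (-280 − 0) = +0.005357
|∇h| = √(0.008000² + 0.005357²) = 0.009628

0.00963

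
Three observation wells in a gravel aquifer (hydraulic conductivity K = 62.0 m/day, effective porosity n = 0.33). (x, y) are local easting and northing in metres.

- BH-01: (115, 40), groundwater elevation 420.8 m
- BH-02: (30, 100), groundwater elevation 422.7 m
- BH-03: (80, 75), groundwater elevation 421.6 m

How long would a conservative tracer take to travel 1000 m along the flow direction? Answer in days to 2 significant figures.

Differences from BH-01: to BH-02 (Δx, Δy, Δh) = (-85, 60, +1.9); to BH-03 = (-35, 35, +0.8).
Solve a·Δx + b·Δy = Δh: det = (-85)·35 − (-35)·60 = -875.
∂h/∂x = [(+1.9)·35 − (+0.8)·60] / -875 = -0.02114
∂h/∂y = [(-85)·(+0.8) − (-35)·(+1.9)] / -875 = +0.001714
|∇h| = √(-0.02114² + 0.001714²) = 0.02121
Seepage velocity v = K·i/n = 62.0 × 0.02121 / 0.33 = 3.985 m/day.
t = 1000 / 3.985 = 250.9 days.

250 days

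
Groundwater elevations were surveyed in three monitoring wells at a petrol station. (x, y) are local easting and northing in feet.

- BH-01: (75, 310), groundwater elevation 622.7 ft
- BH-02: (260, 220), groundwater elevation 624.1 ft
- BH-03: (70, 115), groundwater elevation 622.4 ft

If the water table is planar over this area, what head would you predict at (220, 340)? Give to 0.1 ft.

Three-point gradient (reference BH-01): Δ to BH-02 = (185, -90, +1.4), Δ to BH-03 = (-5, -195, -0.3).
∂h/∂x = +0.008214, ∂h/∂y = +0.001328 (det = -36525).
h(220, 340) = 622.7 + (+0.008214)·(145) + (+0.001328)·(30) = 622.7 +1.191 +0.040 = 623.931 ft.

623.9 ft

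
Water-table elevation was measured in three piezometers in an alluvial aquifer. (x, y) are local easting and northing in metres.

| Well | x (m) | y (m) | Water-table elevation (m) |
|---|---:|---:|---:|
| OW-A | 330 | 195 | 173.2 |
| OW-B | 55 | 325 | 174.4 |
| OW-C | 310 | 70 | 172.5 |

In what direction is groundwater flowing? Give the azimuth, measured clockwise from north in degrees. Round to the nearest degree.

165°

With h = a·x + b·y + c and OW-A as origin, the differences give:
  (-275)·a + 130·b = +1.2
  (-20)·a + (-125)·b = -0.7
Eliminate b (×(-125) and ×130, subtract): 36975·a = -59.00 → a = ∂h/∂x = -0.001596
Back-substitute: b = ∂h/∂y = +0.005855.
Flow direction (−∇h) has components (+0.001596 E, -0.005855 N).
Azimuth = atan2(E, N) = atan2(+0.001596, -0.005855) = 164.8° ≈ 165°.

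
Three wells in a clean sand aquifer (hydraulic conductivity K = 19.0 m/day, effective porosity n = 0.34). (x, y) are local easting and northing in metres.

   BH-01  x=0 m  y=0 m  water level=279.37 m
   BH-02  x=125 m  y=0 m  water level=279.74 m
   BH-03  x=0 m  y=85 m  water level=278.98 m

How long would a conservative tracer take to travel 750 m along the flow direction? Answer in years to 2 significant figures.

∂h/∂x = (279.74 − 279.37) / (125 − 0) = +0.002960
∂h/∂y = (278.98 − 279.37) / (85 − 0) = -0.004588
|∇h| = √(0.002960² + -0.004588²) = 0.00546
Seepage velocity v = K·i/n = 19.0 × 0.00546 / 0.34 = 0.3051 m/day.
t = 750 / 0.3051 = 2458 days = 6.73 years.

6.7 years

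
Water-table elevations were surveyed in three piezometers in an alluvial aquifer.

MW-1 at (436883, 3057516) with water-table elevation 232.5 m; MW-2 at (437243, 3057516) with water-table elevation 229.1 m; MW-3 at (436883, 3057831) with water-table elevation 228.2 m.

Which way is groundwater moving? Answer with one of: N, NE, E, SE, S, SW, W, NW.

∂h/∂x = (229.1 − 232.5) / (437243 − 436883) = -0.009444
∂h/∂y = (228.2 − 232.5) / (3057831 − 3057516) = -0.01365
Flow = −∇h = (+0.009444 east, +0.01365 north), which points northeast.

NE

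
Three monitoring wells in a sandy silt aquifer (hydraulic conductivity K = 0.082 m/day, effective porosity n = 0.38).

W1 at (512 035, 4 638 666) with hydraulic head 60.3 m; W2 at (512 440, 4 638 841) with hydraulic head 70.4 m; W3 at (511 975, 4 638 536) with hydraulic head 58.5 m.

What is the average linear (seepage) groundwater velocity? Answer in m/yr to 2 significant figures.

1.9 m/yr

Taking W1 as reference: W2−W1 = (405, 175, +10.1); W3−W1 = (-60, -130, -1.8).
Solve a·Δx + b·Δy = Δh: det = 405·(-130) − (-60)·175 = -42150.
∂h/∂x = [(+10.1)·(-130) − (-1.8)·175] / -42150 = +0.02368
∂h/∂y = [405·(-1.8) − (-60)·(+10.1)] / -42150 = +0.002918
|∇h| = √(0.02368² + 0.002918²) = 0.02386
Seepage velocity v = K·i/n = 0.082 × 0.02386 / 0.38 = 0.005149 m/day = 1.881 m/yr.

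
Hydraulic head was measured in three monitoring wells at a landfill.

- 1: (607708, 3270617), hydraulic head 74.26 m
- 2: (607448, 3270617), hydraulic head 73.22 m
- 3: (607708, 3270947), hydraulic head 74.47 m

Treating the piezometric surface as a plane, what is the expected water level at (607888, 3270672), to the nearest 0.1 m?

75.0 m

∂h/∂x = (73.22 − 74.26) / (607448 − 607708) = +0.004000
∂h/∂y = (74.47 − 74.26) / (3270947 − 3270617) = +0.0006364
h(607888, 3270672) = 74.26 + (+0.004000)·(180) + (+0.0006364)·(55) = 74.26 +0.720 +0.035 = 75.015 m.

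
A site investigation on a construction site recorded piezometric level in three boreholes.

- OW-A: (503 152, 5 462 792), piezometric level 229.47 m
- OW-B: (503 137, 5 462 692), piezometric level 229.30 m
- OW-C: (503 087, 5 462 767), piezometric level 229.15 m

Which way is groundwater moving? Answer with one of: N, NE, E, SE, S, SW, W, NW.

W

Differences from OW-A: to OW-B (Δx, Δy, Δh) = (-15, -100, -0.17); to OW-C = (-65, -25, -0.32).
Solve a·Δx + b·Δy = Δh: det = (-15)·(-25) − (-65)·(-100) = -6125.
∂h/∂x = [(-0.17)·(-25) − (-0.32)·(-100)] / -6125 = +0.004531
∂h/∂y = [(-15)·(-0.32) − (-65)·(-0.17)] / -6125 = +0.001020
Flow = −∇h = (-0.004531 east, -0.001020 north), which points west.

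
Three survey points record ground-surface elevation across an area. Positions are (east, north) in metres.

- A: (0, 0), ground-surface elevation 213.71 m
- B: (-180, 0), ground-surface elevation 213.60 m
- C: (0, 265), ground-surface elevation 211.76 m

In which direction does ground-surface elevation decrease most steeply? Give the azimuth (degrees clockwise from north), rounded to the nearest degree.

∂z/∂x = (213.60 − 213.71) / (-180 − 0) = +0.0006111
∂z/∂y = (211.76 − 213.71) / (265 − 0) = -0.007358
Steepest decrease is along −∇f: components (-0.0006111 E, +0.007358 N).
Azimuth = atan2(-0.0006111, +0.007358) = 355.3° ≈ 355°.

355°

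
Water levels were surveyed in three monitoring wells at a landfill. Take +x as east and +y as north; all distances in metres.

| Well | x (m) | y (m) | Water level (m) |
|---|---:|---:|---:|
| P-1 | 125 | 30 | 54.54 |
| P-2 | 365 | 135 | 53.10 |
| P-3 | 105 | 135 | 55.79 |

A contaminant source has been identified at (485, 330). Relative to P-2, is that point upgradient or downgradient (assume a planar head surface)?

With h = a·x + b·y + c and P-1 as origin, the differences give:
  240·a + 105·b = -1.44
  (-20)·a + 105·b = +1.25
Eliminate b (×105 and ×105, subtract): 27300·a = -282.450 → a = ∂h/∂x = -0.01035
Back-substitute: b = ∂h/∂y = +0.009934.
Head at (485, 330) = 54.54 + (-0.01035)·(360) + (+0.009934)·(300) = 53.80 m.
That is higher than the 53.10 m at P-2, so the point is upgradient.

upgradient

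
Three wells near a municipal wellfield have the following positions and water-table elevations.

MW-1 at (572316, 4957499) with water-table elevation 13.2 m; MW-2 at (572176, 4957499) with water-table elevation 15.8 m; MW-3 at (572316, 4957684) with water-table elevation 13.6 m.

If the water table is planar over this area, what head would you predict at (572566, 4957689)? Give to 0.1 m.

9.0 m

∂h/∂x = (15.8 − 13.2) / (572176 − 572316) = -0.01857
∂h/∂y = (13.6 − 13.2) / (4957684 − 4957499) = +0.002162
h(572566, 4957689) = 13.2 + (-0.01857)·(250) + (+0.002162)·(190) = 13.2 -4.643 +0.411 = 8.968 m.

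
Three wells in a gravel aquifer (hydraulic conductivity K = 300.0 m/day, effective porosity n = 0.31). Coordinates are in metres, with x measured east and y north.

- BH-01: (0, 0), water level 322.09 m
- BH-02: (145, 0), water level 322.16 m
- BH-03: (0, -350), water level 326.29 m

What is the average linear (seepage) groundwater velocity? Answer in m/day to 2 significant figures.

12 m/day

∂h/∂x = (322.16 − 322.09) / (145 − 0) = +0.0004828
∂h/∂y = (326.29 − 322.09) / (-350 − 0) = -0.01200
|∇h| = √(0.0004828² + -0.01200²) = 0.01201
Seepage velocity v = K·i/n = 300.0 × 0.01201 / 0.31 = 11.62 m/day.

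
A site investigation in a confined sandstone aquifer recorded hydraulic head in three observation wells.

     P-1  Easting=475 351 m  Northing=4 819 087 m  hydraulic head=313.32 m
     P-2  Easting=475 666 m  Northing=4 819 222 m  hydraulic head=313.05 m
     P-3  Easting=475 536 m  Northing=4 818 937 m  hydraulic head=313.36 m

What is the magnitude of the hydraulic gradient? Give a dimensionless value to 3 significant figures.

Taking P-1 as reference: P-2−P-1 = (315, 135, -0.27); P-3−P-1 = (185, -150, +0.04).
Solve a·Δx + b·Δy = Δh: det = 315·(-150) − 185·135 = -72225.
∂h/∂x = [(-0.27)·(-150) − (+0.04)·135] / -72225 = -0.0004860
∂h/∂y = [315·(+0.04) − 185·(-0.27)] / -72225 = -0.0008660
|∇h| = √(-0.0004860² + -0.0008660²) = 0.0009931

0.000993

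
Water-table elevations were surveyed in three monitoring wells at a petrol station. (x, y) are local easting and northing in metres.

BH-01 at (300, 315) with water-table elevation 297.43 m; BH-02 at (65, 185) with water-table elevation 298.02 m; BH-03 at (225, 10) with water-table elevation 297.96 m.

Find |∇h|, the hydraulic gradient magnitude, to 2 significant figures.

0.0022

With h = a·x + b·y + c and BH-01 as origin, the differences give:
  (-235)·a + (-130)·b = +0.59
  (-75)·a + (-305)·b = +0.53
Eliminate b (×(-305) and ×(-130), subtract): 61925·a = -111.050 → a = ∂h/∂x = -0.001793
Back-substitute: b = ∂h/∂y = -0.001297.
|∇h| = √(-0.001793² + -0.001297²) = 0.002213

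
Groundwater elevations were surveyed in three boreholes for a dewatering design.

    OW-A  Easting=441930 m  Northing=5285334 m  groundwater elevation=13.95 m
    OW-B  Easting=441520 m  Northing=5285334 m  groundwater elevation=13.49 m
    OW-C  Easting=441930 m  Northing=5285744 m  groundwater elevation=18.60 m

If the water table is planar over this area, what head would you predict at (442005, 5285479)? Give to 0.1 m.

15.7 m

∂h/∂x = (13.49 − 13.95) / (441520 − 441930) = +0.001122
∂h/∂y = (18.60 − 13.95) / (5285744 − 5285334) = +0.01134
h(442005, 5285479) = 13.95 + (+0.001122)·(75) + (+0.01134)·(145) = 13.95 +0.084 +1.645 = 15.679 m.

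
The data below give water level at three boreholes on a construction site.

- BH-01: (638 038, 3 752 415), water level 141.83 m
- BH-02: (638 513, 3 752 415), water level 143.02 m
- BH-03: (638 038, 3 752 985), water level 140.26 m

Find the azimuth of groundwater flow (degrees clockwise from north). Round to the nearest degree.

318°

∂h/∂x = (143.02 − 141.83) / (638513 − 638038) = +0.002505
∂h/∂y = (140.26 − 141.83) / (3752985 − 3752415) = -0.002754
Flow direction (−∇h) has components (-0.002505 E, +0.002754 N).
Azimuth = atan2(E, N) = atan2(-0.002505, +0.002754) = 317.7° ≈ 318°.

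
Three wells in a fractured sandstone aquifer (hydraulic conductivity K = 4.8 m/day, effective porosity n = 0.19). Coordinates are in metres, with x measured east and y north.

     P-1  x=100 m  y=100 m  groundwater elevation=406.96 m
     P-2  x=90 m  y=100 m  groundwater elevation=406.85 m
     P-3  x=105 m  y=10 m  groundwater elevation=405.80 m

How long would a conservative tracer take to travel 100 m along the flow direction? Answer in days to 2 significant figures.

With h = a·x + b·y + c and P-1 as origin, the differences give:
  (-10)·a + 0·b = -0.11
  5·a + (-90)·b = -1.16
Eliminate b (×(-90) and ×0, subtract): 900·a = 9.900 → a = ∂h/∂x = +0.01100
Back-substitute: b = ∂h/∂y = +0.01350.
|∇h| = √(0.01100² + 0.01350²) = 0.01741
Seepage velocity v = K·i/n = 4.8 × 0.01741 / 0.19 = 0.4398 m/day.
t = 100 / 0.4398 = 227.4 days.

230 days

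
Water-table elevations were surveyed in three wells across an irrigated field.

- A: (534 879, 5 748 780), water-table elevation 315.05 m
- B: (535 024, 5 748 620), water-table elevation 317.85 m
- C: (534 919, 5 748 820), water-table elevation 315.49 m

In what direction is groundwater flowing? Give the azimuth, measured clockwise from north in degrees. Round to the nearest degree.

285°

With h = a·x + b·y + c and A as origin, the differences give:
  145·a + (-160)·b = +2.80
  40·a + 40·b = +0.44
Eliminate b (×40 and ×(-160), subtract): 12200·a = 182.400 → a = ∂h/∂x = +0.01495
Back-substitute: b = ∂h/∂y = -0.003951.
Flow direction (−∇h) has components (-0.01495 E, +0.003951 N).
Azimuth = atan2(E, N) = atan2(-0.01495, +0.003951) = 284.8° ≈ 285°.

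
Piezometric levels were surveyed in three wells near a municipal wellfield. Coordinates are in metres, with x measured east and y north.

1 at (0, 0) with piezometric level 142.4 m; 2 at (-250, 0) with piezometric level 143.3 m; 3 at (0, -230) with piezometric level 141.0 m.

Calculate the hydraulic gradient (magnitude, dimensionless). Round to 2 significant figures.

0.0071

∂h/∂x = (143.3 − 142.4) / (-250 − 0) = -0.003600
∂h/∂y = (141.0 − 142.4) / (-230 − 0) = +0.006087
|∇h| = √(-0.003600² + 0.006087²) = 0.007072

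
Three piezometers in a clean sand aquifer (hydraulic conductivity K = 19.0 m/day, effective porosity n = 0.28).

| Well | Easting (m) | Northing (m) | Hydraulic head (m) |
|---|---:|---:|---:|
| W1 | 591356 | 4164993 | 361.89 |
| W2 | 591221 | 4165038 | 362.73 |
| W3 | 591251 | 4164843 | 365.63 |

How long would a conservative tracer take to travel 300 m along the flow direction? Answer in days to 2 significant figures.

Three-point gradient (reference W1): Δ to W2 = (-135, 45, +0.84), Δ to W3 = (-105, -150, +3.74).
∂h/∂x = -0.01178, ∂h/∂y = -0.01668 (det = 24975).
|∇h| = √(-0.01178² + -0.01668²) = 0.02042
Seepage velocity v = K·i/n = 19.0 × 0.02042 / 0.28 = 1.386 m/day.
t = 300 / 1.386 = 216.5 days.

220 days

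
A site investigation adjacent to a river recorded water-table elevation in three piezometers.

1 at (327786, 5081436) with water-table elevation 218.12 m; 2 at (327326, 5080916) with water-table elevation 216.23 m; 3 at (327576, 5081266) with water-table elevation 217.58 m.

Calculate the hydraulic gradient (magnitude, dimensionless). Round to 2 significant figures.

0.0050

With h = a·x + b·y + c and 1 as origin, the differences give:
  (-460)·a + (-520)·b = -1.89
  (-210)·a + (-170)·b = -0.54
Eliminate b (×(-170) and ×(-520), subtract): -31000·a = 40.500 → a = ∂h/∂x = -0.001306
Back-substitute: b = ∂h/∂y = +0.004790.
|∇h| = √(-0.001306² + 0.004790²) = 0.004965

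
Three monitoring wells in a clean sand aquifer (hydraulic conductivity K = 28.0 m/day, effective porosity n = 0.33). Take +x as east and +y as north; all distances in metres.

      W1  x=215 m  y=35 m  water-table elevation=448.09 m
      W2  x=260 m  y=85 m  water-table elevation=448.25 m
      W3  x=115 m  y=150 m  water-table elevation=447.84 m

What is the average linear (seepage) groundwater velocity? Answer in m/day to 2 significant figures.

Differences from W1: to W2 (Δx, Δy, Δh) = (45, 50, +0.16); to W3 = (-100, 115, -0.25).
Determinant of the coordinate differences = 45·115 − (-100)·50 = 10175.
∂h/∂x = [(+0.16)·115 − (-0.25)·50] / 10175 = +0.003037
∂h/∂y = [45·(-0.25) − (-100)·(+0.16)] / 10175 = +0.0004668
|∇h| = √(0.003037² + 0.0004668²) = 0.003073
Seepage velocity v = K·i/n = 28.0 × 0.003073 / 0.33 = 0.2607 m/day.

0.26 m/day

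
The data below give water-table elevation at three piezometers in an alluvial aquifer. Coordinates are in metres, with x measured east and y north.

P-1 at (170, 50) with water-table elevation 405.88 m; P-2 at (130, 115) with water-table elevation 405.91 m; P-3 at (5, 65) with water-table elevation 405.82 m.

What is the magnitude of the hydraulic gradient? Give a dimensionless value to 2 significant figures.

0.00084

Taking P-1 as reference: P-2−P-1 = (-40, 65, +0.03); P-3−P-1 = (-165, 15, -0.06).
Determinant of the coordinate differences = (-40)·15 − (-165)·65 = 10125.
∂h/∂x = [(+0.03)·15 − (-0.06)·65] / 10125 = +0.0004296
∂h/∂y = [(-40)·(-0.06) − (-165)·(+0.03)] / 10125 = +0.0007259
|∇h| = √(0.0004296² + 0.0007259²) = 0.0008435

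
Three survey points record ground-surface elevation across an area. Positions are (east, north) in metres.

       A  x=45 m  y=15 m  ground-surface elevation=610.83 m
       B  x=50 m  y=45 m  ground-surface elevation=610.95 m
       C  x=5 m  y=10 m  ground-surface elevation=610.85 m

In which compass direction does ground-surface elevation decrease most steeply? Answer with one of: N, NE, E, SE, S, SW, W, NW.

S

With z = a·x + b·y + c and A as origin, the differences give:
  5·a + 30·b = +0.12
  (-40)·a + (-5)·b = +0.02
Eliminate b (×(-5) and ×30, subtract): 1175·a = -1.200 → a = ∂z/∂x = -0.001021
Back-substitute: b = ∂z/∂y = +0.004170.
Steepest decrease is along −∇f = (+0.001021 E, -0.004170 N) → south.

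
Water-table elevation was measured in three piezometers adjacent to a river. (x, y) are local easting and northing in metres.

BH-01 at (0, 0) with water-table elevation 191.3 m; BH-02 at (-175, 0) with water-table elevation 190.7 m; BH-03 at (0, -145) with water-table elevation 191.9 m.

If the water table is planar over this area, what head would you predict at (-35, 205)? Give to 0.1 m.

∂h/∂x = (190.7 − 191.3) / (-175 − 0) = +0.003429
∂h/∂y = (191.9 − 191.3) / (-145 − 0) = -0.004138
h(-35, 205) = 191.3 + (+0.003429)·(-35) + (-0.004138)·(205) = 191.3 -0.120 -0.848 = 190.332 m.

190.3 m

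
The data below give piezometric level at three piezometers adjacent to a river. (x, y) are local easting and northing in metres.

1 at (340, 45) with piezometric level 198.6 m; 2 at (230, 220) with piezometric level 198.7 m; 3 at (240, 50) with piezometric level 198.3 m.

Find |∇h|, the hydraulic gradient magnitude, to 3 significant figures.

Differences from 1: to 2 (Δx, Δy, Δh) = (-110, 175, +0.1); to 3 = (-100, 5, -0.3).
Solve a·Δx + b·Δy = Δh: det = (-110)·5 − (-100)·175 = 16950.
∂h/∂x = [(+0.1)·5 − (-0.3)·175] / 16950 = +0.003127
∂h/∂y = [(-110)·(-0.3) − (-100)·(+0.1)] / 16950 = +0.002537
|∇h| = √(0.003127² + 0.002537²) = 0.004027

0.00403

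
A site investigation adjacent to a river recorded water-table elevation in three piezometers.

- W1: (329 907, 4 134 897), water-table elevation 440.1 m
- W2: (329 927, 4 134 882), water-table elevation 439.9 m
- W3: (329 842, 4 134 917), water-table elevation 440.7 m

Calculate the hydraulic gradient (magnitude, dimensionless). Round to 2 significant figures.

With h = a·x + b·y + c and W1 as origin, the differences give:
  20·a + (-15)·b = -0.2
  (-65)·a + 20·b = +0.6
Eliminate b (×20 and ×(-15), subtract): -575·a = 5.00 → a = ∂h/∂x = -0.008696
Back-substitute: b = ∂h/∂y = +0.001739.
|∇h| = √(-0.008696² + 0.001739²) = 0.008868

0.0089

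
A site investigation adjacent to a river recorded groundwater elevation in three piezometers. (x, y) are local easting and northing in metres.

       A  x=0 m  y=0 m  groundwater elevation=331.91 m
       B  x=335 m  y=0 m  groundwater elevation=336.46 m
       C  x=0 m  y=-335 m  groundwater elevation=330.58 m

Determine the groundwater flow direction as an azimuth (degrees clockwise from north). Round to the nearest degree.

∂h/∂x = (336.46 − 331.91) / (335 − 0) = +0.01358
∂h/∂y = (330.58 − 331.91) / (-335 − 0) = +0.003970
Flow direction (−∇h) has components (-0.01358 E, -0.003970 N).
Azimuth = atan2(E, N) = atan2(-0.01358, -0.003970) = 253.7° ≈ 254°.

254°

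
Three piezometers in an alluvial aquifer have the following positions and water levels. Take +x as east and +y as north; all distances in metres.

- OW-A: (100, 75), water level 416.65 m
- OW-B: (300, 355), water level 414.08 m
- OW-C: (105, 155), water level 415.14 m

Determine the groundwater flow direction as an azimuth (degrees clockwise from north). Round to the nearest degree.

With h = a·x + b·y + c and OW-A as origin, the differences give:
  200·a + 280·b = -2.57
  5·a + 80·b = -1.51
Eliminate b (×80 and ×280, subtract): 14600·a = 217.200 → a = ∂h/∂x = +0.01488
Back-substitute: b = ∂h/∂y = -0.01980.
Flow direction (−∇h) has components (-0.01488 E, +0.01980 N).
Azimuth = atan2(E, N) = atan2(-0.01488, +0.01980) = 323.1° ≈ 323°.

323°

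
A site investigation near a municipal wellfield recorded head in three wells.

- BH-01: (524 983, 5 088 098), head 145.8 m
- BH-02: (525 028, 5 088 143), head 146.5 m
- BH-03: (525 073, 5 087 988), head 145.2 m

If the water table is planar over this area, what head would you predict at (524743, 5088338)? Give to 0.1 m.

With h = a·x + b·y + c and BH-01 as origin, the differences give:
  45·a + 45·b = +0.7
  90·a + (-110)·b = -0.6
Eliminate b (×(-110) and ×45, subtract): -9000·a = -50.00 → a = ∂h/∂x = +0.005556
Back-substitute: b = ∂h/∂y = +0.01000.
h(524743, 5088338) = 145.8 + (+0.005556)·(-240) + (+0.01000)·(240) = 145.8 -1.333 +2.400 = 146.867 m.

146.9 m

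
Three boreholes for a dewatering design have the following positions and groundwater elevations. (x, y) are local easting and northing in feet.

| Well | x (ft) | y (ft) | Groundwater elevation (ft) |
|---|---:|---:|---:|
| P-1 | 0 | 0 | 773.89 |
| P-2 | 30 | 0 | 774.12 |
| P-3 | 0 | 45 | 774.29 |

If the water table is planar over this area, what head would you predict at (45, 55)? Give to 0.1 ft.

774.7 ft

∂h/∂x = (774.12 − 773.89) / (30 − 0) = +0.007667
∂h/∂y = (774.29 − 773.89) / (45 − 0) = +0.008889
h(45, 55) = 773.89 + (+0.007667)·(45) + (+0.008889)·(55) = 773.89 +0.345 +0.489 = 774.724 ft.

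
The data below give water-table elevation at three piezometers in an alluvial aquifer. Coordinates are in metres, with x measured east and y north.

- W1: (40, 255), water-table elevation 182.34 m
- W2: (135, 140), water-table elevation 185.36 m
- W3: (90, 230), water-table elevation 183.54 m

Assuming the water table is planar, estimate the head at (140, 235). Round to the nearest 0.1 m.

184.4 m

Differences from W1: to W2 (Δx, Δy, Δh) = (95, -115, +3.02); to W3 = (50, -25, +1.20).
Solve a·Δx + b·Δy = Δh: det = 95·(-25) − 50·(-115) = 3375.
∂h/∂x = [(+3.02)·(-25) − (+1.20)·(-115)] / 3375 = +0.01852
∂h/∂y = [95·(+1.20) − 50·(+3.02)] / 3375 = -0.01096
h(140, 235) = 182.34 + (+0.01852)·(100) + (-0.01096)·(-20) = 182.34 +1.852 +0.219 = 184.411 m.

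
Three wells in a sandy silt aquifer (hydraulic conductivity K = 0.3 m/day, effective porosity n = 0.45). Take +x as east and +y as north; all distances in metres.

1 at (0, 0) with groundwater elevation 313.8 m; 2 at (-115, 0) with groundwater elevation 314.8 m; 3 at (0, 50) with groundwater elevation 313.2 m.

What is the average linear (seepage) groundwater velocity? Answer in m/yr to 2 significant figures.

3.6 m/yr

∂h/∂x = (314.8 − 313.8) / (-115 − 0) = -0.008696
∂h/∂y = (313.2 − 313.8) / (50 − 0) = -0.01200
|∇h| = √(-0.008696² + -0.01200²) = 0.01482
Seepage velocity v = K·i/n = 0.3 × 0.01482 / 0.45 = 0.00988 m/day = 3.609 m/yr.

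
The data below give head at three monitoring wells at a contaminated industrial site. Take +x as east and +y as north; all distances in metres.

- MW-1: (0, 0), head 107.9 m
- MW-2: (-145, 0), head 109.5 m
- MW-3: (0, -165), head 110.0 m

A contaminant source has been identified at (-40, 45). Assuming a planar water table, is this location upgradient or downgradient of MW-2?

downgradient

∂h/∂x = (109.5 − 107.9) / (-145 − 0) = -0.01103
∂h/∂y = (110.0 − 107.9) / (-165 − 0) = -0.01273
Head at (-40, 45) = 107.9 + (-0.01103)·(-40) + (-0.01273)·(45) = 107.77 m.
That is lower than the 109.5 m at MW-2, so the point is downgradient.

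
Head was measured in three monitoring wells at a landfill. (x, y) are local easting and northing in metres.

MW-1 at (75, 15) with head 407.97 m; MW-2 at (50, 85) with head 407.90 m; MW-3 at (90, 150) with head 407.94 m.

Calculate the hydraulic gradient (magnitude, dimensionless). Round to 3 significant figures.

Differences from MW-1: to MW-2 (Δx, Δy, Δh) = (-25, 70, -0.07); to MW-3 = (15, 135, -0.03).
Determinant of the coordinate differences = (-25)·135 − 15·70 = -4425.
∂h/∂x = [(-0.07)·135 − (-0.03)·70] / -4425 = +0.001661
∂h/∂y = [(-25)·(-0.03) − 15·(-0.07)] / -4425 = -0.0004068
|∇h| = √(0.001661² + -0.0004068²) = 0.00171

0.00171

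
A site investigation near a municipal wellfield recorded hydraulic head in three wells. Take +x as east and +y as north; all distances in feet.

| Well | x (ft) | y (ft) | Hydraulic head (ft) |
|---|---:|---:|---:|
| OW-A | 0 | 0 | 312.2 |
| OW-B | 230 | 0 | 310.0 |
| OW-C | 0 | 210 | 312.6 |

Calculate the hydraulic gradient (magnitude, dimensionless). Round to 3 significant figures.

0.00975

∂h/∂x = (310.0 − 312.2) / (230 − 0) = -0.009565
∂h/∂y = (312.6 − 312.2) / (210 − 0) = +0.001905
|∇h| = √(-0.009565² + 0.001905²) = 0.009753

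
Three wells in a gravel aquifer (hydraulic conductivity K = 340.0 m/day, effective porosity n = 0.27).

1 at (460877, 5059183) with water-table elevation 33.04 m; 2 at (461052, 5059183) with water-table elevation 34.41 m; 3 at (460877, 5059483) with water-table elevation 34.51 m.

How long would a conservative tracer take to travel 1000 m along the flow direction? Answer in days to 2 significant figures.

86 days

∂h/∂x = (34.41 − 33.04) / (461052 − 460877) = +0.007829
∂h/∂y = (34.51 − 33.04) / (5059483 − 5059183) = +0.004900
|∇h| = √(0.007829² + 0.004900²) = 0.009236
Seepage velocity v = K·i/n = 340.0 × 0.009236 / 0.27 = 11.63 m/day.
t = 1000 / 11.63 = 85.98 days.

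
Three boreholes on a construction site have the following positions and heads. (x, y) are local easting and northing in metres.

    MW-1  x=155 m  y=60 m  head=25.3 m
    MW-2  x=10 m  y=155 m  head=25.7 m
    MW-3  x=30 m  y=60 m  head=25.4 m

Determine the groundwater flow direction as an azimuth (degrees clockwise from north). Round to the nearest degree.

With h = a·x + b·y + c and MW-1 as origin, the differences give:
  (-145)·a + 95·b = +0.4
  (-125)·a + 0·b = +0.1
Eliminate b (×0 and ×95, subtract): 11875·a = -9.50 → a = ∂h/∂x = -0.0008000
Back-substitute: b = ∂h/∂y = +0.002989.
Flow direction (−∇h) has components (+0.0008000 E, -0.002989 N).
Azimuth = atan2(E, N) = atan2(+0.0008000, -0.002989) = 165.0° ≈ 165°.

165°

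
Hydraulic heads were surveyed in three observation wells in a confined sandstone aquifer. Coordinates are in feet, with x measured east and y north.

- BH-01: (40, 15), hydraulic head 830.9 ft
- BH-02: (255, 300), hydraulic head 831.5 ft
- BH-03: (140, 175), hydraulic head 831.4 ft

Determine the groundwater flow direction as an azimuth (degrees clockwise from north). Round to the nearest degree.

Differences from BH-01: to BH-02 (Δx, Δy, Δh) = (215, 285, +0.6); to BH-03 = (100, 160, +0.5).
Solve a·Δx + b·Δy = Δh: det = 215·160 − 100·285 = 5900.
∂h/∂x = [(+0.6)·160 − (+0.5)·285] / 5900 = -0.007881
∂h/∂y = [215·(+0.5) − 100·(+0.6)] / 5900 = +0.008051
Flow direction (−∇h) has components (+0.007881 E, -0.008051 N).
Azimuth = atan2(E, N) = atan2(+0.007881, -0.008051) = 135.6° ≈ 136°.

136°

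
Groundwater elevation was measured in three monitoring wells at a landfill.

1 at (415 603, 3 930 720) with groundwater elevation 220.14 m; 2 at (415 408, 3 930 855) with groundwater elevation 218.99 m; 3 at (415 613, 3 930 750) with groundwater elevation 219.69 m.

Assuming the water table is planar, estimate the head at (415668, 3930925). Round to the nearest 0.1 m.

217.1 m

Three-point gradient (reference 1): Δ to 2 = (-195, 135, -1.15), Δ to 3 = (10, 30, -0.45).
∂h/∂x = -0.003646, ∂h/∂y = -0.01378 (det = -7200).
h(415668, 3930925) = 220.14 + (-0.003646)·(65) + (-0.01378)·(205) = 220.14 -0.237 -2.826 = 217.077 m.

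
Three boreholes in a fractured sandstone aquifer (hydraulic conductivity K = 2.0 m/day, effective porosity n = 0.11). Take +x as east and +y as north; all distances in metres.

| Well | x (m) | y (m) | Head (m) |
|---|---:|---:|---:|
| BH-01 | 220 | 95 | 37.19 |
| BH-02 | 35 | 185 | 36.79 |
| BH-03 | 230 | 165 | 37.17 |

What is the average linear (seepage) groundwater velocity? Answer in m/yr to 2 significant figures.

13 m/yr

With h = a·x + b·y + c and BH-01 as origin, the differences give:
  (-185)·a + 90·b = -0.40
  10·a + 70·b = -0.02
Eliminate b (×70 and ×90, subtract): -13850·a = -26.200 → a = ∂h/∂x = +0.001892
Back-substitute: b = ∂h/∂y = -0.0005560.
|∇h| = √(0.001892² + -0.0005560²) = 0.001972
Seepage velocity v = K·i/n = 2.0 × 0.001972 / 0.11 = 0.03585 m/day = 13.09 m/yr.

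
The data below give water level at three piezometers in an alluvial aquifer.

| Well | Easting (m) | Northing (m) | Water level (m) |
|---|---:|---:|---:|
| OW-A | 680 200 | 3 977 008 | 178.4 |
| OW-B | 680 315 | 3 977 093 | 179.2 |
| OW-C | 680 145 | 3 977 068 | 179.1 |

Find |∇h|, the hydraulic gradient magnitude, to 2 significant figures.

With h = a·x + b·y + c and OW-A as origin, the differences give:
  115·a + 85·b = +0.8
  (-55)·a + 60·b = +0.7
Eliminate b (×60 and ×85, subtract): 11575·a = -11.50 → a = ∂h/∂x = -0.0009935
Back-substitute: b = ∂h/∂y = +0.01076.
|∇h| = √(-0.0009935² + 0.01076²) = 0.01081

0.011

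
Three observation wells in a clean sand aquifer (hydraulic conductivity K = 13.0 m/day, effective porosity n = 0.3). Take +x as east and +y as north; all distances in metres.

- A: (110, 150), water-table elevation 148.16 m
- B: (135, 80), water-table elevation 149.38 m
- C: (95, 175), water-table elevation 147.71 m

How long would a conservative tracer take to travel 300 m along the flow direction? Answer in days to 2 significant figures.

Differences from A: to B (Δx, Δy, Δh) = (25, -70, +1.22); to C = (-15, 25, -0.45).
Determinant of the coordinate differences = 25·25 − (-15)·(-70) = -425.
∂h/∂x = [(+1.22)·25 − (-0.45)·(-70)] / -425 = +0.002353
∂h/∂y = [25·(-0.45) − (-15)·(+1.22)] / -425 = -0.01659
|∇h| = √(0.002353² + -0.01659²) = 0.01676
Seepage velocity v = K·i/n = 13.0 × 0.01676 / 0.3 = 0.7263 m/day.
t = 300 / 0.7263 = 413.1 days.

410 days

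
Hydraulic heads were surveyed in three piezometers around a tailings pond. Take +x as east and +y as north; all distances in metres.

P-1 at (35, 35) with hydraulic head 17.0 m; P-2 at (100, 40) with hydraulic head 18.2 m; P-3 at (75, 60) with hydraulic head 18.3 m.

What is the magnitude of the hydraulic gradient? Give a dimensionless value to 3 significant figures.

Differences from P-1: to P-2 (Δx, Δy, Δh) = (65, 5, +1.2); to P-3 = (40, 25, +1.3).
Solve a·Δx + b·Δy = Δh: det = 65·25 − 40·5 = 1425.
∂h/∂x = [(+1.2)·25 − (+1.3)·5] / 1425 = +0.01649
∂h/∂y = [65·(+1.3) − 40·(+1.2)] / 1425 = +0.02561
|∇h| = √(0.01649² + 0.02561²) = 0.03046

0.0305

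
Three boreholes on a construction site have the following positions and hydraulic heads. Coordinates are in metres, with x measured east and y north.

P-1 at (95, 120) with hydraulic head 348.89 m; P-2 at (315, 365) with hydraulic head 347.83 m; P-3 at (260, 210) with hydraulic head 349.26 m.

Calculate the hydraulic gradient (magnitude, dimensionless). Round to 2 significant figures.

0.015

Taking P-1 as reference: P-2−P-1 = (220, 245, -1.06); P-3−P-1 = (165, 90, +0.37).
Determinant of the coordinate differences = 220·90 − 165·245 = -20625.
∂h/∂x = [(-1.06)·90 − (+0.37)·245] / -20625 = +0.009021
∂h/∂y = [220·(+0.37) − 165·(-1.06)] / -20625 = -0.01243
|∇h| = √(0.009021² + -0.01243²) = 0.01536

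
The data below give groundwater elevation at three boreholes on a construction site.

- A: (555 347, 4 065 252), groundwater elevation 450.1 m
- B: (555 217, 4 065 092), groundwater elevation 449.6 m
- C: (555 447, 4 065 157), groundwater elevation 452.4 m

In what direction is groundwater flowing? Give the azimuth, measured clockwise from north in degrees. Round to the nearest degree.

301°

Taking A as reference: B−A = (-130, -160, -0.5); C−A = (100, -95, +2.3).
Determinant of the coordinate differences = (-130)·(-95) − 100·(-160) = 28350.
∂h/∂x = [(-0.5)·(-95) − (+2.3)·(-160)] / 28350 = +0.01466
∂h/∂y = [(-130)·(+2.3) − 100·(-0.5)] / 28350 = -0.008783
Flow direction (−∇h) has components (-0.01466 E, +0.008783 N).
Azimuth = atan2(E, N) = atan2(-0.01466, +0.008783) = 300.9° ≈ 301°.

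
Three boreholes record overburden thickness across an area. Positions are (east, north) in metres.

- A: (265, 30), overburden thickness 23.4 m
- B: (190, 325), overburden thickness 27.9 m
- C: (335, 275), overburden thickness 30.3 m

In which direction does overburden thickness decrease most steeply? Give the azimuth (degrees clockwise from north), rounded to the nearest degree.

228°

With d = a·x + b·y + c and A as origin, the differences give:
  (-75)·a + 295·b = +4.5
  70·a + 245·b = +6.9
Eliminate b (×245 and ×295, subtract): -39025·a = -933.00 → a = ∂d/∂x = +0.02391
Back-substitute: b = ∂d/∂y = +0.02133.
Steepest decrease is along −∇f: components (-0.02391 E, -0.02133 N).
Azimuth = atan2(-0.02391, -0.02133) = 228.3° ≈ 228°.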